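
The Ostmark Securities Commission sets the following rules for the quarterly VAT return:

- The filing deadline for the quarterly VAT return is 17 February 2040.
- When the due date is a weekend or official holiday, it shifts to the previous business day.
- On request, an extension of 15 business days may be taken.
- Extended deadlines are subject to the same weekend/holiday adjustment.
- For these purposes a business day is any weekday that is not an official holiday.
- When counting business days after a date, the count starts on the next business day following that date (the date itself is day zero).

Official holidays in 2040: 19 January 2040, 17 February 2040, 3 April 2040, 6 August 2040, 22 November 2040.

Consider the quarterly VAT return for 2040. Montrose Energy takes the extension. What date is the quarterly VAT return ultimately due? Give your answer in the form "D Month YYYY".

The statutory due date is 17 February 2040.
17 February 2040 falls on a listed holiday. Rolling to the preceding business day gives 16 February 2040, a Thursday.
The 15-business-day extension runs from 16 February 2040 to 9 March 2040.
9 March 2040 (Friday) is already a business day.
So the filing is due 9 March 2040.

9 March 2040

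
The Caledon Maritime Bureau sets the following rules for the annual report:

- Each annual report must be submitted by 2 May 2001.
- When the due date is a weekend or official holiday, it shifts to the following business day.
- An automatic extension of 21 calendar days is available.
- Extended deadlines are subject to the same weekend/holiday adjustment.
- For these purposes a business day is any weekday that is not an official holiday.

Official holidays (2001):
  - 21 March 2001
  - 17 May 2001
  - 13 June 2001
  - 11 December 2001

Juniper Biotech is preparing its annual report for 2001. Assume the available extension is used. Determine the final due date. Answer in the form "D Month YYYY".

The statutory due date is 2 May 2001.
2 May 2001 is a Wednesday and not a listed holiday, so it stands.
With the 21-day extension, 2 May 2001 becomes 23 May 2001.
Since 23 May 2001 is a Wednesday and not a holiday, the date is unchanged.
The final due date is 23 May 2001.

23 May 2001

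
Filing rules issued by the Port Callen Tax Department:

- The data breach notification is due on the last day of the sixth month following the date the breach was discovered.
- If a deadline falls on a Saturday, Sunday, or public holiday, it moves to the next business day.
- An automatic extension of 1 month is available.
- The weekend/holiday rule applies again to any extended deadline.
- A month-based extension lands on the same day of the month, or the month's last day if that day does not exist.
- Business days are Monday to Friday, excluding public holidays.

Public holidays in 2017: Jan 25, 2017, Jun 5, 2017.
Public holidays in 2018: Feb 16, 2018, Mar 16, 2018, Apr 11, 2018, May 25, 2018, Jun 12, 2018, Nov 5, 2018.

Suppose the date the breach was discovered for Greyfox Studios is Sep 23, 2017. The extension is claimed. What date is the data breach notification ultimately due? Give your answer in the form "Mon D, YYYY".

May 2, 2018

6 months after Sep 23, 2017 is March 2018; that month ends on Mar 31, 2018.
Mar 31, 2018 falls on a Saturday. Rolling to the next business day gives Apr 2, 2018, a Monday.
The 1 month extension carries Apr 2, 2018 to May 2, 2018.
Since May 2, 2018 is a Wednesday and not a holiday, the date is unchanged.
Final deadline: May 2, 2018.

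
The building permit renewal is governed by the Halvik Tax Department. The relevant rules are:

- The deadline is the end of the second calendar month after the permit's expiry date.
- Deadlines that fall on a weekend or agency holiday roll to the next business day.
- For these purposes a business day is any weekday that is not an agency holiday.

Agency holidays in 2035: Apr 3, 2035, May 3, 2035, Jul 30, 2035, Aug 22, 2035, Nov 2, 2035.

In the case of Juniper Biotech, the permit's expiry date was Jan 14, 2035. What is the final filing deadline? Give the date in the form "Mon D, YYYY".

Apr 2, 2035

2 months after Jan 14, 2035 is March 2035; that month ends on Mar 31, 2035.
Because Mar 31, 2035 is a Saturday, the deadline becomes Apr 2, 2035 (Monday).
Deadline: Apr 2, 2035.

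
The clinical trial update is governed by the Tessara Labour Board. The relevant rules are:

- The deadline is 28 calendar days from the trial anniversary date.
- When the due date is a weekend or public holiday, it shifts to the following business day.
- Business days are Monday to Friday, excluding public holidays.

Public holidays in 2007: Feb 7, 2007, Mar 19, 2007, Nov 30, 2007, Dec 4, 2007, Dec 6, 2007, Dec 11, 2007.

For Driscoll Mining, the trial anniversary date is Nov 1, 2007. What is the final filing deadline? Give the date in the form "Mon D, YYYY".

Nov 29, 2007

Adding 28 calendar days to Nov 1, 2007 gives Nov 29, 2007.
Since Nov 29, 2007 is a Thursday and not a holiday, the date is unchanged.
Final deadline: Nov 29, 2007.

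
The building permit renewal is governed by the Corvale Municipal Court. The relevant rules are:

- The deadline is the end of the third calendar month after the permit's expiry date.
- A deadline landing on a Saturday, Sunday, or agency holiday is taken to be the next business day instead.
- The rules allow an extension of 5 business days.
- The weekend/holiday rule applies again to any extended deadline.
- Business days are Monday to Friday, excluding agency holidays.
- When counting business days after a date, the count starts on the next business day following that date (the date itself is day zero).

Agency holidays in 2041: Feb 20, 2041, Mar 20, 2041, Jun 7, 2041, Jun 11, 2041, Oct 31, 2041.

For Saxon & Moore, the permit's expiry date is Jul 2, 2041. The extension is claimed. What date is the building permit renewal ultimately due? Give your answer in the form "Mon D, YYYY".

3 months after Jul 2, 2041 is October 2041; that month ends on Oct 31, 2041.
Oct 31, 2041 is a listed holiday; the next business day is Nov 1, 2041 (Friday).
Applying the 5-business-day extension: 5 business days after Nov 1, 2041 is Nov 8, 2041.
Nov 8, 2041 falls on a Friday, which is a business day, so no adjustment is needed.
Final deadline: Nov 8, 2041.

Nov 8, 2041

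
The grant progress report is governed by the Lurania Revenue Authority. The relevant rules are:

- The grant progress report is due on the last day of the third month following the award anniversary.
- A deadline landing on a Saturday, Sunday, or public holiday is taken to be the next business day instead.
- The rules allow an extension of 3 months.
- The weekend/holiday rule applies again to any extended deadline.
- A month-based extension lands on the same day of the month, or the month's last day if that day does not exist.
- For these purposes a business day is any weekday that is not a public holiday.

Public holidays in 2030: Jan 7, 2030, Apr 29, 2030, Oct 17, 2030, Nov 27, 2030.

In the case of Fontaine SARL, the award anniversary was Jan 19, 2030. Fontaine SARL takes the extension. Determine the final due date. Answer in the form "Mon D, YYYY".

Jul 30, 2030

3 months after Jan 19, 2030 falls in April 2030; the last day of that month is Apr 30, 2030.
Apr 30, 2030 is a Tuesday and not a listed holiday, so it stands.
Add 3 months to Apr 30, 2030: Jul 30, 2030.
Jul 30, 2030 falls on a Tuesday, which is a business day, so no adjustment is needed.
The final due date is Jul 30, 2030.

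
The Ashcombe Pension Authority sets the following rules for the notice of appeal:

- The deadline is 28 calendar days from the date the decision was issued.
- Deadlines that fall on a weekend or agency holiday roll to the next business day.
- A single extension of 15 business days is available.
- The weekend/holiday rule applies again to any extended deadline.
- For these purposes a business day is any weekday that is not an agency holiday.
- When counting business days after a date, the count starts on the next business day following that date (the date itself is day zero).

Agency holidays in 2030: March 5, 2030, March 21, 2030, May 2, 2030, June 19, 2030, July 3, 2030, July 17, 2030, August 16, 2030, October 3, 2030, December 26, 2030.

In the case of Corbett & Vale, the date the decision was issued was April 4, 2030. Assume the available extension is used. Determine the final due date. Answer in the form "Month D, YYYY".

Adding 28 calendar days to April 4, 2030 gives May 2, 2030.
May 2, 2030 falls on a listed holiday. Rolling to the next business day gives May 3, 2030, a Friday.
Applying the 15-business-day extension: 15 business days after May 3, 2030 is May 24, 2030.
May 24, 2030 is a Friday and not a listed holiday, so it stands.
So the filing is due May 24, 2030.

May 24, 2030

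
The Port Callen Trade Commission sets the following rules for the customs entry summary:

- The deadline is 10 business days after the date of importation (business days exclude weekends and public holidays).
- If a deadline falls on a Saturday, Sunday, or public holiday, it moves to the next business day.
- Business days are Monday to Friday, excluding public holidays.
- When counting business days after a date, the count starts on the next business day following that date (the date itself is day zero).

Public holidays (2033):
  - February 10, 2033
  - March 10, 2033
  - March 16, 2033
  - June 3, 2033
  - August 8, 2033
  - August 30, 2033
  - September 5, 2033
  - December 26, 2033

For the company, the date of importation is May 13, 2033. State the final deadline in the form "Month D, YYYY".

Counting 10 business days after May 13, 2033 (skipping weekends and listed holidays) reaches May 27, 2033.
May 27, 2033 (Friday) is already a business day.
Deadline: May 27, 2033.

May 27, 2033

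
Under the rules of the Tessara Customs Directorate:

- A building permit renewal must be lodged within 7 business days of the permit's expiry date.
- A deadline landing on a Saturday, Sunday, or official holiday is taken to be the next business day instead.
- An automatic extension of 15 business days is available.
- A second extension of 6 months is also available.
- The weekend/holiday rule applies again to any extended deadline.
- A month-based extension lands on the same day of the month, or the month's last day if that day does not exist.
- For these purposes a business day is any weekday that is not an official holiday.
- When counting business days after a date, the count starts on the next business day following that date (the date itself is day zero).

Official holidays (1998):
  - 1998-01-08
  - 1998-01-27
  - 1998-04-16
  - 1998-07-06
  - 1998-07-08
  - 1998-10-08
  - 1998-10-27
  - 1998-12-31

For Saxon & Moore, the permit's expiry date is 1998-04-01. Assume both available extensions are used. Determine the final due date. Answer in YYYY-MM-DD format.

1998-11-04

7 business days after 1998-04-01, excluding weekends and holidays, is 1998-04-10.
Since 1998-04-10 is a Friday and not a holiday, the date is unchanged.
Applying the 15-business-day extension: 15 business days after 1998-04-10 is 1998-05-04.
1998-05-04 is a Monday and not a listed holiday, so it stands.
The 6 months extension carries 1998-05-04 to 1998-11-04.
Since 1998-11-04 is a Wednesday and not a holiday, the date is unchanged.
Final deadline: 1998-11-04.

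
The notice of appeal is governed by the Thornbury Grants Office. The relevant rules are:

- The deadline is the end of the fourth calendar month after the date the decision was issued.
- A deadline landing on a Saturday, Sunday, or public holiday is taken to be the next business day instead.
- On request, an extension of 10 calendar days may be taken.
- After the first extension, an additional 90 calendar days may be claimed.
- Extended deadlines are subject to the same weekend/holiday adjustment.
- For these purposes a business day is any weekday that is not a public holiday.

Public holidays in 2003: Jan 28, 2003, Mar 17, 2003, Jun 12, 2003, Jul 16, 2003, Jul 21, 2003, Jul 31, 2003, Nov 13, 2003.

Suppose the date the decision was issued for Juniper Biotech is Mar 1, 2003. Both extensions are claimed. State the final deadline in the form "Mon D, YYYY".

Nov 10, 2003

4 months after Mar 1, 2003 is July 2003; that month ends on Jul 31, 2003.
Because Jul 31, 2003 is a listed holiday, the deadline becomes Aug 1, 2003 (Friday).
Add the 10 calendar-day extension to Aug 1, 2003: Aug 11, 2003.
Aug 11, 2003 falls on a Monday, which is a business day, so no adjustment is needed.
Applying the 90-calendar-day extension: Aug 11, 2003 + 90 days = Nov 9, 2003.
Because Nov 9, 2003 is a Sunday, the deadline becomes Nov 10, 2003 (Monday).
Final deadline: Nov 10, 2003.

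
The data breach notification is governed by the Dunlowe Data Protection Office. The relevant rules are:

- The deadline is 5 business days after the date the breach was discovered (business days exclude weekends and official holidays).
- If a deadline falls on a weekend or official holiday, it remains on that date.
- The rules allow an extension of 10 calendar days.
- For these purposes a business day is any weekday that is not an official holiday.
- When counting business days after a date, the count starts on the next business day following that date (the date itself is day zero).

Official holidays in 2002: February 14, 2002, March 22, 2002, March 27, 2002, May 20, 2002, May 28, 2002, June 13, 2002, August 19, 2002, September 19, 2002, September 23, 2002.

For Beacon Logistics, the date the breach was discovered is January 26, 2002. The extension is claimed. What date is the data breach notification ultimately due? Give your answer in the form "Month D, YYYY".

February 11, 2002

Starting the day after January 26, 2002 and counting 5 business days lands on February 1, 2002.
February 1, 2002 is a Friday; no weekend or holiday adjustment applies.
The 10-calendar-day extension moves the deadline from February 1, 2002 to February 11, 2002.
No adjustment is made for weekends or holidays, so February 11, 2002 stands.
The final due date is February 11, 2002.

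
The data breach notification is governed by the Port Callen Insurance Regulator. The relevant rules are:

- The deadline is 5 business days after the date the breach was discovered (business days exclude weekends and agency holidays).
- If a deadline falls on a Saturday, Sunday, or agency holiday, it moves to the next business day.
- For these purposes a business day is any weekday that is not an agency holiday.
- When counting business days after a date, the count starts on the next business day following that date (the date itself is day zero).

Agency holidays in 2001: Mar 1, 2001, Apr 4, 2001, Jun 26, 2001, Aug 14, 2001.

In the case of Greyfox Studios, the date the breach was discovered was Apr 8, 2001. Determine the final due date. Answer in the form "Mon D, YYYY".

Apr 13, 2001

Counting 5 business days after Apr 8, 2001 (skipping weekends and listed holidays) reaches Apr 13, 2001.
Since Apr 13, 2001 is a Friday and not a holiday, the date is unchanged.
The final due date is Apr 13, 2001.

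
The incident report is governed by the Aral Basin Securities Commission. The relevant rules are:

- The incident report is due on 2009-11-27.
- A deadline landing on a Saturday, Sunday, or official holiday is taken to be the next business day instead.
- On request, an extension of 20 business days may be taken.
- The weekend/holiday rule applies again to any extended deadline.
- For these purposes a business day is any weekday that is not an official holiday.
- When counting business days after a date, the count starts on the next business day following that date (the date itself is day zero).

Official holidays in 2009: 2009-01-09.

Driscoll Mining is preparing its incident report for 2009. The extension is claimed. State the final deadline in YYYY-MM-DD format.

2009-12-25

The statutory due date is 2009-11-27.
2009-11-27 falls on a Friday, which is a business day, so no adjustment is needed.
Applying the 20-business-day extension: 20 business days after 2009-11-27 is 2009-12-25.
2009-12-25 is a Friday and not a listed holiday, so it stands.
The final due date is 2009-12-25.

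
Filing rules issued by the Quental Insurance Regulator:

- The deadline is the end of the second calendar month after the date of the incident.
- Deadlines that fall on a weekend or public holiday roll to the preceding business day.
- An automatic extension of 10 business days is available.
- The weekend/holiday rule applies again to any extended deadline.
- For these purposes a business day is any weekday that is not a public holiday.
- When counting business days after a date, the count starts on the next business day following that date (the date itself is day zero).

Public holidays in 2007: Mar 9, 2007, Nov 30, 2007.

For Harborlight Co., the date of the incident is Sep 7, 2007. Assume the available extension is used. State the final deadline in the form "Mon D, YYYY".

2 months after Sep 7, 2007 is November 2007; that month ends on Nov 30, 2007.
Nov 30, 2007 is a listed holiday; the preceding business day is Nov 29, 2007 (Thursday).
Counting 10 further business days from Nov 29, 2007 reaches Dec 14, 2007.
Dec 14, 2007 is a Friday and not a listed holiday, so it stands.
The final due date is Dec 14, 2007.

Dec 14, 2007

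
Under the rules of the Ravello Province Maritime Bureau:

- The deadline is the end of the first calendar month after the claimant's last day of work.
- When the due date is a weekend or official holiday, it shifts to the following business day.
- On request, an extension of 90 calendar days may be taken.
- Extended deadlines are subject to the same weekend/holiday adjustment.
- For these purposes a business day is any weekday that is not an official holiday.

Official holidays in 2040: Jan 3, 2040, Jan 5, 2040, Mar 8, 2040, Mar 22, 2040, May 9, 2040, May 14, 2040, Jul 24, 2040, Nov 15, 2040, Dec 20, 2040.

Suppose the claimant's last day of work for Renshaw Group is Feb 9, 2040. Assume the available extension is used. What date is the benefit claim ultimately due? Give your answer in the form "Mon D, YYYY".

Jul 2, 2040

1 month after Feb 9, 2040 is March 2040; that month ends on Mar 31, 2040.
Mar 31, 2040 is a Saturday; the next business day is Apr 2, 2040 (Monday).
Applying the 90-calendar-day extension: Apr 2, 2040 + 90 days = Jul 1, 2040.
Jul 1, 2040 is a Sunday; the next business day is Jul 2, 2040 (Monday).
Final deadline: Jul 2, 2040.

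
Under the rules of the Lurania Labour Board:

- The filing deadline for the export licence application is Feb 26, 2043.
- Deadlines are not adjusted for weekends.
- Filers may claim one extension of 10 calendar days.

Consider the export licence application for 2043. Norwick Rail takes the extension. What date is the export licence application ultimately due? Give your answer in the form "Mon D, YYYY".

The statutory due date is Feb 26, 2043.
Feb 26, 2043 falls on a Thursday. The rules make no weekend/holiday allowance, so it remains Feb 26, 2043.
Add the 10 calendar-day extension to Feb 26, 2043: Mar 8, 2043.
No adjustment is made for weekends or holidays, so Mar 8, 2043 stands.
Deadline: Mar 8, 2043.

Mar 8, 2043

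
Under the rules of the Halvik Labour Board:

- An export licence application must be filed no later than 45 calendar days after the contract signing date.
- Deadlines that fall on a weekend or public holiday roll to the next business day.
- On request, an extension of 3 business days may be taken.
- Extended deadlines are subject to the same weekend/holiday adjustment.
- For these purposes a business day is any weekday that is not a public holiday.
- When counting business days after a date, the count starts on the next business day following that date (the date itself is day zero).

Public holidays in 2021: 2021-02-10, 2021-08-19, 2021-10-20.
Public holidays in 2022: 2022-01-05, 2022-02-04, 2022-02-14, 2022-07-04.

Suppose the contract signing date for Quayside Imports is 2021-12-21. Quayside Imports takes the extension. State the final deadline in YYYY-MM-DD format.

Adding 45 calendar days to 2021-12-21 gives 2022-02-04.
2022-02-04 is a listed holiday; the next business day is 2022-02-07 (Monday).
Counting 3 further business days from 2022-02-07 reaches 2022-02-10.
2022-02-10 falls on a Thursday, which is a business day, so no adjustment is needed.
The final due date is 2022-02-10.

2022-02-10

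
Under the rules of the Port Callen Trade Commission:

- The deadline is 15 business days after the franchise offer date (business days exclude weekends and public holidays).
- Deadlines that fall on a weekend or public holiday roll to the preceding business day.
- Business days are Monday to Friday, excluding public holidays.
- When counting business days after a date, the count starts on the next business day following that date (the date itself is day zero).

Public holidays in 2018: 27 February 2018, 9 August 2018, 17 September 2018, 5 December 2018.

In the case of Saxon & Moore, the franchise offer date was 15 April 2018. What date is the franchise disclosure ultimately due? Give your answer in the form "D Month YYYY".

Starting the day after 15 April 2018 and counting 15 business days lands on 4 May 2018.
4 May 2018 (Friday) is already a business day.
So the filing is due 4 May 2018.

4 May 2018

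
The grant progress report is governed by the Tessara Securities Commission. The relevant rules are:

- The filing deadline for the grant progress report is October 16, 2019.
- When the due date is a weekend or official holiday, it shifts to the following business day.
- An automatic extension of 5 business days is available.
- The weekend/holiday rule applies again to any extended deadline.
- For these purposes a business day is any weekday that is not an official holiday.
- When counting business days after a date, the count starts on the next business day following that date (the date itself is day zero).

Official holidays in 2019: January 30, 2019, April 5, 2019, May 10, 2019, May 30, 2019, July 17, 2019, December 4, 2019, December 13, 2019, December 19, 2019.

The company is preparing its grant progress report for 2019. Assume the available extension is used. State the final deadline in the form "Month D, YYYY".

October 23, 2019

The stated deadline is October 16, 2019.
Since October 16, 2019 is a Wednesday and not a holiday, the date is unchanged.
Counting 5 further business days from October 16, 2019 reaches October 23, 2019.
Since October 23, 2019 is a Wednesday and not a holiday, the date is unchanged.
So the filing is due October 23, 2019.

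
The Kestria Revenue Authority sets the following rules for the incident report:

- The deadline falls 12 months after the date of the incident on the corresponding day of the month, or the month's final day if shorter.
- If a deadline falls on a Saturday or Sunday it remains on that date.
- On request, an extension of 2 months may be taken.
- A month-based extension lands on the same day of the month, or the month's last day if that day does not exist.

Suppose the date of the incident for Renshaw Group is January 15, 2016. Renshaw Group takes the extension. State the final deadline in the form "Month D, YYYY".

12 months from January 15, 2016 is January 15, 2017.
No adjustment is made for weekends or holidays, so January 15, 2017 stands.
Applying the 2 months extension: 2 months after January 15, 2017 is March 15, 2017.
March 15, 2017 falls on a Wednesday. The rules make no weekend/holiday allowance, so it remains March 15, 2017.
Deadline: March 15, 2017.

March 15, 2017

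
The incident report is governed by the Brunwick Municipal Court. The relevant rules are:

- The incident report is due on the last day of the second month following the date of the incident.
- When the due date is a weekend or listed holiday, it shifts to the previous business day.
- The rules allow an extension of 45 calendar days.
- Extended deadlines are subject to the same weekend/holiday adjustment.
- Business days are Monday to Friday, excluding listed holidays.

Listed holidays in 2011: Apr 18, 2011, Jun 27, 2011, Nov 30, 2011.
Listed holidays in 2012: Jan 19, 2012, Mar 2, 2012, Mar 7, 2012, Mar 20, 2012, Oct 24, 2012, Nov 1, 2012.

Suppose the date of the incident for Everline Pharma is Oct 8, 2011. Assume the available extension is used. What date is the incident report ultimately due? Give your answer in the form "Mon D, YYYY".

Feb 13, 2012

The second month after Oct 8, 2011 is December 2011, whose last day is Dec 31, 2011.
Because Dec 31, 2011 is a Saturday, the deadline becomes Dec 30, 2011 (Friday).
With the 45-day extension, Dec 30, 2011 becomes Feb 13, 2012.
Feb 13, 2012 falls on a Monday, which is a business day, so no adjustment is needed.
Deadline: Feb 13, 2012.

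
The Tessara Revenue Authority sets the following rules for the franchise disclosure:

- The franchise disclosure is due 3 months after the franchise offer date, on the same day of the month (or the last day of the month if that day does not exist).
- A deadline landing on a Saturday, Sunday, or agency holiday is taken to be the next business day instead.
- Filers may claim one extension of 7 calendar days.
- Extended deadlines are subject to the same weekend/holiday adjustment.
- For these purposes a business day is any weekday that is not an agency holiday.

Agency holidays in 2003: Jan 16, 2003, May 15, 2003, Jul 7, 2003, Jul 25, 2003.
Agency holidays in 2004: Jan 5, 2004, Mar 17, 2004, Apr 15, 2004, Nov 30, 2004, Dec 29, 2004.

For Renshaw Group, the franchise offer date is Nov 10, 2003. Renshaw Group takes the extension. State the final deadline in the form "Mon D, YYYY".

Feb 17, 2004

3 months after Nov 10, 2003, on the same day of the month, is Feb 10, 2004.
Feb 10, 2004 is a Tuesday and not a listed holiday, so it stands.
With the 7-day extension, Feb 10, 2004 becomes Feb 17, 2004.
Since Feb 17, 2004 is a Tuesday and not a holiday, the date is unchanged.
Final deadline: Feb 17, 2004.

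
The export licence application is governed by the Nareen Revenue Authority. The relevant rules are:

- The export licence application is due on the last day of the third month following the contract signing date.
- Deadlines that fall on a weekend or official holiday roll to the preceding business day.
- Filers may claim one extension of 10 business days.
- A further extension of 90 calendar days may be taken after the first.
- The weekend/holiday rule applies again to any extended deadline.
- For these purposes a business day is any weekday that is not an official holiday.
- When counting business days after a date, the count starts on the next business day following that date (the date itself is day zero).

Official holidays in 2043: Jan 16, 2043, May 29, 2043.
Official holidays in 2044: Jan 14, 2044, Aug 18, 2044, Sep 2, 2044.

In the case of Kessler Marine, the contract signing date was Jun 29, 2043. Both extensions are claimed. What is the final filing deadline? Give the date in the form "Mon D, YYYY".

3 months after Jun 29, 2043 falls in September 2043; the last day of that month is Sep 30, 2043.
Sep 30, 2043 falls on a Wednesday, which is a business day, so no adjustment is needed.
The 10-business-day extension runs from Sep 30, 2043 to Oct 14, 2043.
Oct 14, 2043 (Wednesday) is already a business day.
The 90-calendar-day extension moves the deadline from Oct 14, 2043 to Jan 12, 2044.
Jan 12, 2044 (Tuesday) is already a business day.
So the filing is due Jan 12, 2044.

Jan 12, 2044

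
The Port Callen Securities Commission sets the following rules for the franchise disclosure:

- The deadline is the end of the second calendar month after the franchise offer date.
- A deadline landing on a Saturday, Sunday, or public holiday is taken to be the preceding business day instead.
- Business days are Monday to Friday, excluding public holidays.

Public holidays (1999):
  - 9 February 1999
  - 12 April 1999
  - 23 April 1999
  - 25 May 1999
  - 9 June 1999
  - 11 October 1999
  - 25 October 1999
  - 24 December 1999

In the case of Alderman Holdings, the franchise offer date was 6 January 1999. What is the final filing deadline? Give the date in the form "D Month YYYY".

31 March 1999

The second month after 6 January 1999 is March 1999, whose last day is 31 March 1999.
Since 31 March 1999 is a Wednesday and not a holiday, the date is unchanged.
Deadline: 31 March 1999.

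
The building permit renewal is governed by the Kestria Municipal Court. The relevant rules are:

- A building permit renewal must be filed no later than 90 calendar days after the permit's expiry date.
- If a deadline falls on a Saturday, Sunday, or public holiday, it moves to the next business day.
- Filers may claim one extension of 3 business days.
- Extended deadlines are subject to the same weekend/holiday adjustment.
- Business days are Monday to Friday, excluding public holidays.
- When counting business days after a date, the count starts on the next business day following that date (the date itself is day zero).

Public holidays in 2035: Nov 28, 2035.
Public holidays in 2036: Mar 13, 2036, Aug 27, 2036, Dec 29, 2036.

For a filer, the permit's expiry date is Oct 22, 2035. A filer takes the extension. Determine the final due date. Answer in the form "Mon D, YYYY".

From Oct 22, 2035, 90 calendar days later is Jan 20, 2036.
Jan 20, 2036 is a Sunday, so it moves to the next business day, Jan 21, 2036 (Monday).
Counting 3 further business days from Jan 21, 2036 reaches Jan 24, 2036.
Jan 24, 2036 is a Thursday and not a listed holiday, so it stands.
Deadline: Jan 24, 2036.

Jan 24, 2036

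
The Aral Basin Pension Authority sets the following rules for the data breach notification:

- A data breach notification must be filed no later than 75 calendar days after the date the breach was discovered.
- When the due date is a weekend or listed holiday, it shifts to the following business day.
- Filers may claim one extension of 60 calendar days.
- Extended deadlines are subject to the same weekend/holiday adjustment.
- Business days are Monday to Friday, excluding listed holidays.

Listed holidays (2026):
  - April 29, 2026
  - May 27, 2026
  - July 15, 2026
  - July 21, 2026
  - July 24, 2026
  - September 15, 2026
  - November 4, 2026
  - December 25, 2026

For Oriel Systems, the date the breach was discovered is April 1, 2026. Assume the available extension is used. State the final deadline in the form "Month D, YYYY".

August 14, 2026

Adding 75 calendar days to April 1, 2026 gives June 15, 2026.
June 15, 2026 is a Monday and not a listed holiday, so it stands.
Add the 60 calendar-day extension to June 15, 2026: August 14, 2026.
Since August 14, 2026 is a Friday and not a holiday, the date is unchanged.
The final due date is August 14, 2026.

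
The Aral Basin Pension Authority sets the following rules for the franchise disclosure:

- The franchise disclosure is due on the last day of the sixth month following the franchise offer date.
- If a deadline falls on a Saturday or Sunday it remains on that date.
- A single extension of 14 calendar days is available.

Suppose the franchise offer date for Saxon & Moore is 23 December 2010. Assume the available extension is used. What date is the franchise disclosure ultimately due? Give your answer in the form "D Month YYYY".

The sixth month after 23 December 2010 is June 2011, whose last day is 30 June 2011.
No adjustment is made for weekends or holidays, so 30 June 2011 stands.
Applying the 14-calendar-day extension: 30 June 2011 + 14 days = 14 July 2011.
14 July 2011 falls on a Thursday. The rules make no weekend/holiday allowance, so it remains 14 July 2011.
Final deadline: 14 July 2011.

14 July 2011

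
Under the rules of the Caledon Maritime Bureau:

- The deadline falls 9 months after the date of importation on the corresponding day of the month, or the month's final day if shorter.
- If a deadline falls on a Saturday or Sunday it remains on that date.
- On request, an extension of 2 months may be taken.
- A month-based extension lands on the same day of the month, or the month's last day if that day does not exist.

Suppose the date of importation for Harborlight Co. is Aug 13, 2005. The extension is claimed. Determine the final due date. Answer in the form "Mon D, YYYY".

Moving 9 months forward from Aug 13, 2005 on the corresponding day gives May 13, 2006.
No adjustment is made for weekends or holidays, so May 13, 2006 stands.
The 2 months extension carries May 13, 2006 to Jul 13, 2006.
No adjustment is made for weekends or holidays, so Jul 13, 2006 stands.
The final due date is Jul 13, 2006.

Jul 13, 2006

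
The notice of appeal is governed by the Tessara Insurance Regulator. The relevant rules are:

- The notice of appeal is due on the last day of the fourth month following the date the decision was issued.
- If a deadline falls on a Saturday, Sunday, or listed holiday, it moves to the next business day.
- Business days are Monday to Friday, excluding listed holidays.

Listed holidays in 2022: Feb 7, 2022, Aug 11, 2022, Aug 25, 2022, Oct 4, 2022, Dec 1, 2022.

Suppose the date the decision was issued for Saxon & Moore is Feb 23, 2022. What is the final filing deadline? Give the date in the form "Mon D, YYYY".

The fourth month after Feb 23, 2022 is June 2022, whose last day is Jun 30, 2022.
Since Jun 30, 2022 is a Thursday and not a holiday, the date is unchanged.
So the filing is due Jun 30, 2022.

Jun 30, 2022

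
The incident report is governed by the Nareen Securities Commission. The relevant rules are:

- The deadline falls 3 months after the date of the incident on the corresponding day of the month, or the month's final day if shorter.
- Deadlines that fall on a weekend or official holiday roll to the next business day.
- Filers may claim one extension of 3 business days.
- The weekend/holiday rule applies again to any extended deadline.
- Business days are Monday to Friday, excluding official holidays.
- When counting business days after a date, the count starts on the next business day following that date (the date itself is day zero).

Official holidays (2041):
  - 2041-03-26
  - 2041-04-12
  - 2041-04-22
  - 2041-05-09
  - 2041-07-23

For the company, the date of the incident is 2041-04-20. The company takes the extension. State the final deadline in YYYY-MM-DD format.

Moving 3 months forward from 2041-04-20 on the corresponding day gives 2041-07-20.
2041-07-20 is a Saturday, so it moves to the next business day, 2041-07-22 (Monday).
The 3-business-day extension runs from 2041-07-22 to 2041-07-26.
2041-07-26 is a Friday and not a listed holiday, so it stands.
So the filing is due 2041-07-26.

2041-07-26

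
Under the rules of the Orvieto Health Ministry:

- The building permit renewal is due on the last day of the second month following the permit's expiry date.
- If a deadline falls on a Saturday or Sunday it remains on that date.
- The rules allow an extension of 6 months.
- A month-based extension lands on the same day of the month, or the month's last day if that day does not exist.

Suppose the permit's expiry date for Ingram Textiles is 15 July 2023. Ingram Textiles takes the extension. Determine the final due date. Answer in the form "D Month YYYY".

30 March 2024

2 months after 15 July 2023 falls in September 2023; the last day of that month is 30 September 2023.
30 September 2023 is a Saturday; no weekend or holiday adjustment applies.
Add 6 months to 30 September 2023: 30 March 2024.
30 March 2024 is a Saturday; no weekend or holiday adjustment applies.
Final deadline: 30 March 2024.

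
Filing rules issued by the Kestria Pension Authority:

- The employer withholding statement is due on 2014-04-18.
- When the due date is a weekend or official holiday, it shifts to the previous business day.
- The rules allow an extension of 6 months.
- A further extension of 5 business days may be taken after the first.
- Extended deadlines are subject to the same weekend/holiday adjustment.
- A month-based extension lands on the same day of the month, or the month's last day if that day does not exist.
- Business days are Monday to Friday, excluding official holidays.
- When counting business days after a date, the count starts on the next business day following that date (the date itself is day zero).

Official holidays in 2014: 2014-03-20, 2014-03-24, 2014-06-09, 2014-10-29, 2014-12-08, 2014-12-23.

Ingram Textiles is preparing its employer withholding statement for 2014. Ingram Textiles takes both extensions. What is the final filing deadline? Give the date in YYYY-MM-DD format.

The stated deadline is 2014-04-18.
2014-04-18 falls on a Friday, which is a business day, so no adjustment is needed.
Add 6 months to 2014-04-18: 2014-10-18.
2014-10-18 falls on a Saturday. Rolling to the preceding business day gives 2014-10-17, a Friday.
Applying the 5-business-day extension: 5 business days after 2014-10-17 is 2014-10-24.
2014-10-24 is a Friday and not a listed holiday, so it stands.
Final deadline: 2014-10-24.

2014-10-24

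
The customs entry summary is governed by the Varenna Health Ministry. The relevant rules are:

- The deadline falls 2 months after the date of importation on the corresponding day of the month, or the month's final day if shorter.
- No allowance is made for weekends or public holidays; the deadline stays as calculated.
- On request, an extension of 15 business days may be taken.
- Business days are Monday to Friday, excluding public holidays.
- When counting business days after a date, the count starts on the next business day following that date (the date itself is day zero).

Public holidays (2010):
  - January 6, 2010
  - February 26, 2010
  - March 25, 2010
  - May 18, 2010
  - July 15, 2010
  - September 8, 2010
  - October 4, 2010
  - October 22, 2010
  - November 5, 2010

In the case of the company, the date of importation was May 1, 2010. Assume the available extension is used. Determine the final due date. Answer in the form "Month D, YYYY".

July 23, 2010

Moving 2 months forward from May 1, 2010 on the corresponding day gives July 1, 2010.
July 1, 2010 falls on a Thursday. The rules make no weekend/holiday allowance, so it remains July 1, 2010.
Applying the 15-business-day extension: 15 business days after July 1, 2010 is July 23, 2010.
No adjustment is made for weekends or holidays, so July 23, 2010 stands.
So the filing is due July 23, 2010.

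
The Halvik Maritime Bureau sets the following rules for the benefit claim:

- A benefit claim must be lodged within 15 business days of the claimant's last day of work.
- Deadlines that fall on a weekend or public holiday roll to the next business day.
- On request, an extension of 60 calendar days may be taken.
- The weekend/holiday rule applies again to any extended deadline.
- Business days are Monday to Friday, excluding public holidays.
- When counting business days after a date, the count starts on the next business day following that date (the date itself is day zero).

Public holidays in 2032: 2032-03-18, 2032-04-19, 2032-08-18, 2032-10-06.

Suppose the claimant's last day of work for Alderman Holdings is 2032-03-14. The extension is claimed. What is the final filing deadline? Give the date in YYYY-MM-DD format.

2032-06-04

15 business days after 2032-03-14, excluding weekends and holidays, is 2032-04-05.
2032-04-05 (Monday) is already a business day.
With the 60-day extension, 2032-04-05 becomes 2032-06-04.
2032-06-04 falls on a Friday, which is a business day, so no adjustment is needed.
So the filing is due 2032-06-04.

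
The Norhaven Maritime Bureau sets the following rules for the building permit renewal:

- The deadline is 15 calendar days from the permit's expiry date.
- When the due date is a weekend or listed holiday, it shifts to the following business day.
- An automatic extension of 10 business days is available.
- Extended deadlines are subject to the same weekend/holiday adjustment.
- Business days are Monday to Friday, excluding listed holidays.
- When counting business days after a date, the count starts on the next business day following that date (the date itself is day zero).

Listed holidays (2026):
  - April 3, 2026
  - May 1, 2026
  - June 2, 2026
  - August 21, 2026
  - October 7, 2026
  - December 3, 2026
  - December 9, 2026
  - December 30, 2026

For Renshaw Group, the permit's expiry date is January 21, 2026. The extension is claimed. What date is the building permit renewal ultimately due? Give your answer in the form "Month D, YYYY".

February 19, 2026

From January 21, 2026, 15 calendar days later is February 5, 2026.
February 5, 2026 is a Thursday and not a listed holiday, so it stands.
Counting 10 further business days from February 5, 2026 reaches February 19, 2026.
February 19, 2026 falls on a Thursday, which is a business day, so no adjustment is needed.
The final due date is February 19, 2026.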